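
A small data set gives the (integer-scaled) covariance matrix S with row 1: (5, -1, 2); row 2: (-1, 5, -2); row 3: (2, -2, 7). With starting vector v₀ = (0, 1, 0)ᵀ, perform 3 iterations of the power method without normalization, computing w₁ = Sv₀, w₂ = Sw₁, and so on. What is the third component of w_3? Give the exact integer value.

w1 = Sv₀ = (-1, 5, -2)
w2 = Sw1 = (-14, 30, -26)
w3 = Sw2 = (-152, 216, -270)
The requested component of w3 is -270.

-270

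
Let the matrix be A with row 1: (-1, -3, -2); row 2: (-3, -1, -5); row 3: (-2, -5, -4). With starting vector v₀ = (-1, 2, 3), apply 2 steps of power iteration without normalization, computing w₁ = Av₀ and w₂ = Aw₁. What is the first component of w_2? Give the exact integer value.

w1 = Av₀ = ((-1)·(-1) + (-3)·2 + (-2)·3; (-3)·(-1) + (-1)·2 + (-5)·3; (-2)·(-1) + (-5)·2 + (-4)·3) = (-11, -14, -20)
w2 = Aw1 = ((-1)·(-11) + (-3)·(-14) + (-2)·(-20); (-3)·(-11) + (-1)·(-14) + (-5)·(-20); (-2)·(-11) + (-5)·(-14) + (-4)·(-20)) = (93, 147, 172)
The requested component of w2 is 93.

93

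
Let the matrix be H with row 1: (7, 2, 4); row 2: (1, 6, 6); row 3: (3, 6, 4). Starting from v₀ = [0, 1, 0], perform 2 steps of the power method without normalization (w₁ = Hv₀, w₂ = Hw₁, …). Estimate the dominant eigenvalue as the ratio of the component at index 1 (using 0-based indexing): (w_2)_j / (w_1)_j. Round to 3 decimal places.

λ ≈ 12.333

w1 = Hv₀ = (7·0 + 2·1 + 4·0; 1·0 + 6·1 + 6·0; 3·0 + 6·1 + 4·0) = (2, 6, 6)
w2 = Hw1 = (7·2 + 2·6 + 4·6; 1·2 + 6·6 + 6·6; 3·2 + 6·6 + 4·6) = (50, 74, 66)
Ratio at component: 74 / 6 = 12.333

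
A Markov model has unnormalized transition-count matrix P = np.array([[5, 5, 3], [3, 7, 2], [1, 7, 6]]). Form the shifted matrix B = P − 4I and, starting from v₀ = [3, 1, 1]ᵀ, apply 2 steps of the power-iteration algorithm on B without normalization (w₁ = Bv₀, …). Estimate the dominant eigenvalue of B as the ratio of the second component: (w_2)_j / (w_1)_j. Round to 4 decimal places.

B = P − 4I has rows (1, 5, 3); (3, 3, 2); (1, 7, 2)
w1 = Bv₀ = (1·3 + 5·1 + 3·1; 3·3 + 3·1 + 2·1; 1·3 + 7·1 + 2·1) = (11, 14, 12)
w2 = Bw1 = (1·11 + 5·14 + 3·12; 3·11 + 3·14 + 2·12; 1·11 + 7·14 + 2·12) = (117, 99, 133)
Ratio: 99/14 = 7.0714

7.0714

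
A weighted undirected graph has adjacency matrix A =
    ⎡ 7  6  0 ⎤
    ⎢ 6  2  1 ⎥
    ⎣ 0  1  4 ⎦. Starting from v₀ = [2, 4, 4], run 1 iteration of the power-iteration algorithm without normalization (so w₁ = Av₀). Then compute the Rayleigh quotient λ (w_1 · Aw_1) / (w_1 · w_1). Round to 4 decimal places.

λ ≈ 10.2331

w1 = Av₀ = (38, 24, 20)
Aw1 = (410, 296, 104)
w1·Aw1 = 38·410 + 24·296 + 20·104 = 24764; w1·w1 = 38·38 + 24·24 + 20·20 = 2420
λ ≈ 24764/2420 = 10.2331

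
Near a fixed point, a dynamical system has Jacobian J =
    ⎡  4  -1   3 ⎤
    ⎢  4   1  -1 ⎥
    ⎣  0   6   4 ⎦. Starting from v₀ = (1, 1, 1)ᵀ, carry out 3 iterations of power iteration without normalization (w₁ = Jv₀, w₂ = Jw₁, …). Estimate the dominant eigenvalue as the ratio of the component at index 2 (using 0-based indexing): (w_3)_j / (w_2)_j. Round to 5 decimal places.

5.68750

w1 = Jv₀ = (4·1 + (-1)·1 + 3·1; 4·1 + 1·1 + (-1)·1; 0·1 + 6·1 + 4·1) = (6, 4, 10)
w2 = Jw1 = (4·6 + (-1)·4 + 3·10; 4·6 + 1·4 + (-1)·10; 0·6 + 6·4 + 4·10) = (50, 18, 64)
w3 = Jw2 = (374, 154, 364)
Ratio at component: 364 / 64 = 5.68750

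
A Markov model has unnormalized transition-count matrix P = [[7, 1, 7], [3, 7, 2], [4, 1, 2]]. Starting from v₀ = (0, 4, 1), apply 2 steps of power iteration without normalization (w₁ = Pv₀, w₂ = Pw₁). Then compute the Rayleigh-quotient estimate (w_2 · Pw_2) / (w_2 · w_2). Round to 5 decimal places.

w1 = Pv₀ = (7·0 + 1·4 + 7·1; 3·0 + 7·4 + 2·1; 4·0 + 1·4 + 2·1) = (11, 30, 6)
w2 = Pw1 = (7·11 + 1·30 + 7·6; 3·11 + 7·30 + 2·6; 4·11 + 1·30 + 2·6) = (149, 255, 86)
Pw2 = (1900, 2404, 1023)
w2·Pw2 = 149·1900 + 255·2404 + 86·1023 = 984098; w2·w2 = 149·149 + 255·255 + 86·86 = 94622
λ ≈ 984098/94622 = 10.40031

10.40031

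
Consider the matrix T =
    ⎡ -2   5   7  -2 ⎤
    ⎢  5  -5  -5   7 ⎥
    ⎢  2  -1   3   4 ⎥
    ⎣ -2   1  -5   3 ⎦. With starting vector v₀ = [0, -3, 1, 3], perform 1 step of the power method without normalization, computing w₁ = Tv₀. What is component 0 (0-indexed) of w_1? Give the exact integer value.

-14

w1 = Tv₀ = (-14, 31, 18, 1)
The requested component of w1 is -14.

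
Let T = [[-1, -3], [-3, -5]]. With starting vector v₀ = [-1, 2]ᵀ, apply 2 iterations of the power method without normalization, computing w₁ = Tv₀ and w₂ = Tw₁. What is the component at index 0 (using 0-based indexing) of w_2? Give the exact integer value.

w1 = Tv₀ = (-5, -7)
w2 = Tw1 = (26, 50)
The requested component of w2 is 26.

26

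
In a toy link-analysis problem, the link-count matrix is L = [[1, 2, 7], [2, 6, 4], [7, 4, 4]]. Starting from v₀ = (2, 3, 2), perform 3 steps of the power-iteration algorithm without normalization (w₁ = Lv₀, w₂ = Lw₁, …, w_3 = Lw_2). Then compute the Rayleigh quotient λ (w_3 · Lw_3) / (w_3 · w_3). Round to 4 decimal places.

λ ≈ 12.5806

w1 = Lv₀ = (22, 30, 34)
w2 = Lw1 = (320, 360, 410)
w3 = Lw2 = (3910, 4440, 5320)
Lw3 = (50030, 55740, 66410)
w3·Lw3 = 3910·50030 + 4440·55740 + 5320·66410 = 796404100; w3·w3 = 3910·3910 + 4440·4440 + 5320·5320 = 63304100
λ ≈ 796404100/63304100 = 12.5806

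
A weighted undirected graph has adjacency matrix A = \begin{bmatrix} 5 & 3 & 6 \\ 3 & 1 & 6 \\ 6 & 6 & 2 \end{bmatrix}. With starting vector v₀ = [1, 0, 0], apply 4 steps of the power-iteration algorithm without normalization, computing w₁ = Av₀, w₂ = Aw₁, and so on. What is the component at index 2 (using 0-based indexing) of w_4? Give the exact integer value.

10704

w1 = Av₀ = (5·1 + 3·0 + 6·0; 3·1 + 1·0 + 6·0; 6·1 + 6·0 + 2·0) = (5, 3, 6)
w2 = Aw1 = (5·5 + 3·3 + 6·6; 3·5 + 1·3 + 6·6; 6·5 + 6·3 + 2·6) = (70, 54, 60)
w3 = Aw2 = (872, 624, 864)
w4 = Aw3 = (11416, 8424, 10704)
The requested component of w4 is 10704.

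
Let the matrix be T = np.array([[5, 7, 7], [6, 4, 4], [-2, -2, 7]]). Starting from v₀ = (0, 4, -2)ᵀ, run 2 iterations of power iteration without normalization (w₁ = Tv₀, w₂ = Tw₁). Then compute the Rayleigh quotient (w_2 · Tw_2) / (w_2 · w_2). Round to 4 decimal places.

w1 = Tv₀ = (5·0 + 7·4 + 7·(-2); 6·0 + 4·4 + 4·(-2); (-2)·0 + (-2)·4 + 7·(-2)) = (14, 8, -22)
w2 = Tw1 = (5·14 + 7·8 + 7·(-22); 6·14 + 4·8 + 4·(-22); (-2)·14 + (-2)·8 + 7·(-22)) = (-28, 28, -198)
Tw2 = (-1330, -848, -1386)
w2·Tw2 = (-28)·(-1330) + 28·(-848) + (-198)·(-1386) = 287924; w2·w2 = (-28)·(-28) + 28·28 + (-198)·(-198) = 40772
λ ≈ 287924/40772 = 7.0618

λ ≈ 7.0618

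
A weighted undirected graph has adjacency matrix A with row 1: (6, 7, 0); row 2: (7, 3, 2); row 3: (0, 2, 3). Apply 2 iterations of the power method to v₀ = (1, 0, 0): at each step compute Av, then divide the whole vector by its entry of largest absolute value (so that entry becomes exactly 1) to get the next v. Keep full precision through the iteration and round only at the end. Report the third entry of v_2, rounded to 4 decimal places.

Av0 = (6.00000, 7.00000, 0.00000); divide by 7.00000 → v1 = (0.85714, 1.00000, 0.00000)
Av1 = (12.14286, 9.00000, 2.00000); divide by 12.14286 → v2 = (1.00000, 0.74118, 0.16471)
Requested entry of v2: 14/85 = 0.1647

0.1647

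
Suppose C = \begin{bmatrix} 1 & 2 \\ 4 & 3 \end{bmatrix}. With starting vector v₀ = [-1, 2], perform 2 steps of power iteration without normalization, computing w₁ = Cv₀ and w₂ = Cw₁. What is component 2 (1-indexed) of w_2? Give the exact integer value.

w1 = Cv₀ = (1·(-1) + 2·2; 4·(-1) + 3·2) = (3, 2)
w2 = Cw1 = (1·3 + 2·2; 4·3 + 3·2) = (7, 18)
The requested component of w2 is 18.

18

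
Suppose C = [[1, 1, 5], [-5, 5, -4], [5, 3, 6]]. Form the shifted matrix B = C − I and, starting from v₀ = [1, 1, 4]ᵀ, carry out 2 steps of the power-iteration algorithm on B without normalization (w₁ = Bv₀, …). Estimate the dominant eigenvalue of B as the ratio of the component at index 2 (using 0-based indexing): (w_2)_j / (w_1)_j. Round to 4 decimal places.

μ ≈ 6.9286

B = C − I has rows (0, 1, 5); (-5, 4, -4); (5, 3, 5)
w1 = Bv₀ = (0·1 + 1·1 + 5·4; (-5)·1 + 4·1 + (-4)·4; 5·1 + 3·1 + 5·4) = (21, -17, 28)
w2 = Bw1 = (0·21 + 1·(-17) + 5·28; (-5)·21 + 4·(-17) + (-4)·28; 5·21 + 3·(-17) + 5·28) = (123, -285, 194)
Ratio: 194/28 = 6.9286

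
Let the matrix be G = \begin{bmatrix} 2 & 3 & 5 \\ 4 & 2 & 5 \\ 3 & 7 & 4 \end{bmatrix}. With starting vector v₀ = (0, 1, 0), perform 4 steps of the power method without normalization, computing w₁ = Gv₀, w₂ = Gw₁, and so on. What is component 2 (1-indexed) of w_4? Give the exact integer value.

6608

w1 = Gv₀ = (3, 2, 7)
w2 = Gw1 = (47, 51, 51)
w3 = Gw2 = (502, 545, 702)
w4 = Gw3 = (6149, 6608, 8129)
The requested component of w4 is 6608.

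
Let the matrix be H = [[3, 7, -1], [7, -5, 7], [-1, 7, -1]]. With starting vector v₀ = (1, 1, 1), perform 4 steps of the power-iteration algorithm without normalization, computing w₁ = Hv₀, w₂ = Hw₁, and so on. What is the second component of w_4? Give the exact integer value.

2333

w1 = Hv₀ = (3·1 + 7·1 + (-1)·1; 7·1 + (-5)·1 + 7·1; (-1)·1 + 7·1 + (-1)·1) = (9, 9, 5)
w2 = Hw1 = (3·9 + 7·9 + (-1)·5; 7·9 + (-5)·9 + 7·5; (-1)·9 + 7·9 + (-1)·5) = (85, 53, 49)
w3 = Hw2 = (577, 673, 237)
w4 = Hw3 = (6205, 2333, 3897)
The requested component of w4 is 2333.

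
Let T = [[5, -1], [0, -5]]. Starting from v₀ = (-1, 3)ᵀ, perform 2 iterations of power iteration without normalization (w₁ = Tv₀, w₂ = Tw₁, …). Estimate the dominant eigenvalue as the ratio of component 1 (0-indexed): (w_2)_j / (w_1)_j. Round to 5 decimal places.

λ ≈ -5.00000

w1 = Tv₀ = (5·(-1) + (-1)·3; 0·(-1) + (-5)·3) = (-8, -15)
w2 = Tw1 = (5·(-8) + (-1)·(-15); 0·(-8) + (-5)·(-15)) = (-25, 75)
Ratio at component: 75 / -15 = -5.00000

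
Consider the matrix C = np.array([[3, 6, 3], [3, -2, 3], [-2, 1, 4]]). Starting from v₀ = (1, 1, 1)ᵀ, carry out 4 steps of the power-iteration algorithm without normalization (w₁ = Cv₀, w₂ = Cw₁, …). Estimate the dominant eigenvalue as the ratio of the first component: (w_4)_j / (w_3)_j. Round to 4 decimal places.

w1 = Cv₀ = (3·1 + 6·1 + 3·1; 3·1 + (-2)·1 + 3·1; (-2)·1 + 1·1 + 4·1) = (12, 4, 3)
w2 = Cw1 = (3·12 + 6·4 + 3·3; 3·12 + (-2)·4 + 3·3; (-2)·12 + 1·4 + 4·3) = (69, 37, -8)
w3 = Cw2 = (405, 109, -133)
w4 = Cw3 = (1470, 598, -1233)
Ratio at component: 1470 / 405 = 3.6296

λ ≈ 3.6296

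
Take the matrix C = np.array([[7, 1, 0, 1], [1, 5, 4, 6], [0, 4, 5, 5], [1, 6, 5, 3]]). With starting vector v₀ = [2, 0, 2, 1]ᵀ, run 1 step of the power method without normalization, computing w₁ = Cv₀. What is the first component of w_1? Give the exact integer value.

15

w1 = Cv₀ = (7·2 + 1·0 + 0·2 + 1·1; 1·2 + 5·0 + 4·2 + 6·1; 0·2 + 4·0 + 5·2 + 5·1; 1·2 + 6·0 + 5·2 + 3·1) = (15, 16, 15, 15)
The requested component of w1 is 15.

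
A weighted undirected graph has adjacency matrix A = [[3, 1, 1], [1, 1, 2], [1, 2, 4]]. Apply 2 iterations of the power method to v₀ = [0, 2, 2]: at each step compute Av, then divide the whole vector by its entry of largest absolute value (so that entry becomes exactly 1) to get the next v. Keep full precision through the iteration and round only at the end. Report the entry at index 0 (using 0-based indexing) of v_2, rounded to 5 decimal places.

Av0 = (4.000000, 6.000000, 12.000000); divide by 12.000000 → v1 = (0.333333, 0.500000, 1.000000)
Av1 = (2.500000, 2.833333, 5.333333); divide by 5.333333 → v2 = (0.468750, 0.531250, 1.000000)
Requested entry of v2: 30/64 = 0.46875

0.46875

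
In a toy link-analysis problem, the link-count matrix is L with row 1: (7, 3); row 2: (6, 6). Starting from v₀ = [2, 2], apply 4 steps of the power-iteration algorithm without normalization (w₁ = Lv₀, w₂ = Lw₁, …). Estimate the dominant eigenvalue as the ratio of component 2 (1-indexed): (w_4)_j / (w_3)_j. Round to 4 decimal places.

10.7815

w1 = Lv₀ = (20, 24)
w2 = Lw1 = (212, 264)
w3 = Lw2 = (2276, 2856)
w4 = Lw3 = (24500, 30792)
Ratio at component: 30792 / 2856 = 10.7815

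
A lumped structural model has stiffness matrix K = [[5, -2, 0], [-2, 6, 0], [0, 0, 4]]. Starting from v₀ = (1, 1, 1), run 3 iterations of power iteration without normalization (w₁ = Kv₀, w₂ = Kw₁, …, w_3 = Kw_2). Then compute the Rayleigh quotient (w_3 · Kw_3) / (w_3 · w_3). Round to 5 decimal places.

w1 = Kv₀ = (3, 4, 4)
w2 = Kw1 = (7, 18, 16)
w3 = Kw2 = (-1, 94, 64)
Kw3 = (-193, 566, 256)
w3·Kw3 = (-1)·(-193) + 94·566 + 64·256 = 69781; w3·w3 = (-1)·(-1) + 94·94 + 64·64 = 12933
λ ≈ 69781/12933 = 5.39558

λ ≈ 5.39558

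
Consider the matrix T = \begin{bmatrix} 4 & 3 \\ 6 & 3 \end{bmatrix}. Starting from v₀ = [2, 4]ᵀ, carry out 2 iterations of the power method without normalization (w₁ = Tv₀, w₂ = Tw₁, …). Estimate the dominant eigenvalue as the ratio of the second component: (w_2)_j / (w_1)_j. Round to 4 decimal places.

w1 = Tv₀ = (20, 24)
w2 = Tw1 = (152, 192)
Ratio at component: 192 / 24 = 8.0000

8.0000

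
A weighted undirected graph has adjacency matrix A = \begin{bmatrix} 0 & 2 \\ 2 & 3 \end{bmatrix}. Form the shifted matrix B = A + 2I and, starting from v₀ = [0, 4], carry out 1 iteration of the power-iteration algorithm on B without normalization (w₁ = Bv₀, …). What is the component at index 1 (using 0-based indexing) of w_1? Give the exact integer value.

B = A + 2I has rows (2, 2); (2, 5)
w1 = Bv₀ = (2·0 + 2·4; 2·0 + 5·4) = (8, 20)
Requested component of w1: 20

20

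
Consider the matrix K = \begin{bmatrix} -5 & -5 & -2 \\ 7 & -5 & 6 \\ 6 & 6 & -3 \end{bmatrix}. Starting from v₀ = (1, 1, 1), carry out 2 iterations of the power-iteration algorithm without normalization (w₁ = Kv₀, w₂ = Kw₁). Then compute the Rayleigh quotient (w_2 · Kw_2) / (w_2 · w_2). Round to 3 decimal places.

1.310

w1 = Kv₀ = (-12, 8, 9)
w2 = Kw1 = (2, -70, -51)
Kw2 = (442, 58, -255)
w2·Kw2 = 2·442 + (-70)·58 + (-51)·(-255) = 9829; w2·w2 = 2·2 + (-70)·(-70) + (-51)·(-51) = 7505
λ ≈ 9829/7505 = 1.310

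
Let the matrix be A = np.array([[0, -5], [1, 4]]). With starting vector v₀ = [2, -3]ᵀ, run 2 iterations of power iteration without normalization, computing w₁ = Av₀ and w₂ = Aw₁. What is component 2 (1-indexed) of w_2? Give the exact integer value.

-25

w1 = Av₀ = (15, -10)
w2 = Aw1 = (50, -25)
The requested component of w2 is -25.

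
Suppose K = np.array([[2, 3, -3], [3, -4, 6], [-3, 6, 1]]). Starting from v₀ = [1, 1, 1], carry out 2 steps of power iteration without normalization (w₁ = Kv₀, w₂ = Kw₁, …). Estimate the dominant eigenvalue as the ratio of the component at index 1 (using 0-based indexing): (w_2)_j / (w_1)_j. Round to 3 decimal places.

w1 = Kv₀ = (2·1 + 3·1 + (-3)·1; 3·1 + (-4)·1 + 6·1; (-3)·1 + 6·1 + 1·1) = (2, 5, 4)
w2 = Kw1 = (2·2 + 3·5 + (-3)·4; 3·2 + (-4)·5 + 6·4; (-3)·2 + 6·5 + 1·4) = (7, 10, 28)
Ratio at component: 10 / 5 = 2.000

λ ≈ 2.000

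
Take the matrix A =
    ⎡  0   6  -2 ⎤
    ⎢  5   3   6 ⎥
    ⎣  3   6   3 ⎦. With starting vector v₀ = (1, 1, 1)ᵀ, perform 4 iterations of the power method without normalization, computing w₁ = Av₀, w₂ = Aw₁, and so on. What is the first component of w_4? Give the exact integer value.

w1 = Av₀ = (4, 14, 12)
w2 = Aw1 = (60, 134, 132)
w3 = Aw2 = (540, 1494, 1380)
w4 = Aw3 = (6204, 15462, 14724)
The requested component of w4 is 6204.

6204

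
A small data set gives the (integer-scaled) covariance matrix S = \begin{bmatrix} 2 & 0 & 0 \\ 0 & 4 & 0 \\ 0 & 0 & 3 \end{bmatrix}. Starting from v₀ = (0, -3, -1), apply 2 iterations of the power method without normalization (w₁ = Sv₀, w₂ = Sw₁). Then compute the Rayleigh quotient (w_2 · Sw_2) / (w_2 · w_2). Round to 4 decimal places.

w1 = Sv₀ = (2·0 + 0·(-3) + 0·(-1); 0·0 + 4·(-3) + 0·(-1); 0·0 + 0·(-3) + 3·(-1)) = (0, -12, -3)
w2 = Sw1 = (2·0 + 0·(-12) + 0·(-3); 0·0 + 4·(-12) + 0·(-3); 0·0 + 0·(-12) + 3·(-3)) = (0, -48, -9)
Sw2 = (0, -192, -27)
w2·Sw2 = 0·0 + (-48)·(-192) + (-9)·(-27) = 9459; w2·w2 = 0·0 + (-48)·(-48) + (-9)·(-9) = 2385
λ ≈ 9459/2385 = 3.9660

3.9660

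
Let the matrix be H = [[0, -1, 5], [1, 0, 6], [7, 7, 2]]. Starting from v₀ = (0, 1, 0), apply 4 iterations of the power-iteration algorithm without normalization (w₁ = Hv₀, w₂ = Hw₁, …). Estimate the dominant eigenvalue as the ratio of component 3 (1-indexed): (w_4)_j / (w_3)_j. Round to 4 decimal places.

w1 = Hv₀ = (-1, 0, 7)
w2 = Hw1 = (35, 41, 7)
w3 = Hw2 = (-6, 77, 546)
w4 = Hw3 = (2653, 3270, 1589)
Ratio at component: 1589 / 546 = 2.9103

λ ≈ 2.9103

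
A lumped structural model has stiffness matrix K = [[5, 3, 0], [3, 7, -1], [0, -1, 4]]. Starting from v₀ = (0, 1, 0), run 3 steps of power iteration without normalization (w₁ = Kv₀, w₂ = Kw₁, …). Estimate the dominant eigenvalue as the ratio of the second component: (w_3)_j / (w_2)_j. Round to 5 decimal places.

w1 = Kv₀ = (3, 7, -1)
w2 = Kw1 = (36, 59, -11)
w3 = Kw2 = (357, 532, -103)
Ratio at component: 532 / 59 = 9.01695

λ ≈ 9.01695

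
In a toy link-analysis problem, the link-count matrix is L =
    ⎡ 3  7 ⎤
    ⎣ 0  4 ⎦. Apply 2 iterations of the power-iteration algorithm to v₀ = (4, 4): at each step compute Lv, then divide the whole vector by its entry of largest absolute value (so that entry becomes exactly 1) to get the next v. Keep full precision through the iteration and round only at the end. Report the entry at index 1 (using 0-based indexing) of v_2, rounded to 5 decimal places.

0.27586

Lv0 = (40.000000, 16.000000); divide by 40.000000 → v1 = (1.000000, 0.400000)
Lv1 = (5.800000, 1.600000); divide by 5.800000 → v2 = (1.000000, 0.275862)
Requested entry of v2: 64/232 = 0.27586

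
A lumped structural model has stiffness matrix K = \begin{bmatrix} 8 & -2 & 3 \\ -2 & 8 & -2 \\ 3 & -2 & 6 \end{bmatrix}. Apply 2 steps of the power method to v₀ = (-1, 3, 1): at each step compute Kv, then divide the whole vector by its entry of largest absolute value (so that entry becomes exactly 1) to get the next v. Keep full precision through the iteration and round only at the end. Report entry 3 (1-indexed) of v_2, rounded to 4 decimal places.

-0.4500

Kv0 = (-11.00000, 24.00000, -3.00000); divide by 24.00000 → v1 = (-0.45833, 1.00000, -0.12500)
Kv1 = (-6.04167, 9.16667, -4.12500); divide by 9.16667 → v2 = (-0.65909, 1.00000, -0.45000)
Requested entry of v2: -99/220 = -0.4500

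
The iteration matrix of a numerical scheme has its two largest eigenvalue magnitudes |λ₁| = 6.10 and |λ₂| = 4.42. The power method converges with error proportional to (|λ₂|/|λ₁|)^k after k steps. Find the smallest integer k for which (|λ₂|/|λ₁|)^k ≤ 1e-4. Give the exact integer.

29

|λ₂/λ₁| = 4.42/6.10 = 0.72459
Need k ≥ ln(1e-4) / ln(0.72459) = -9.2103 / -0.3221 ≈ 28.590
Smallest integer k satisfying the bound: 29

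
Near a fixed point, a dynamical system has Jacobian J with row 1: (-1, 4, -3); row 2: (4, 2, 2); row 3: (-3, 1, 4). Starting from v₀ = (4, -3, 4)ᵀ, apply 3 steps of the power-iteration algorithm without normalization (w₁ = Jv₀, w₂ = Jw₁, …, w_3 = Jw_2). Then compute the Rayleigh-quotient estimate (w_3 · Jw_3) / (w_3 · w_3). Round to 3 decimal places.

w1 = Jv₀ = ((-1)·4 + 4·(-3) + (-3)·4; 4·4 + 2·(-3) + 2·4; (-3)·4 + 1·(-3) + 4·4) = (-28, 18, 1)
w2 = Jw1 = ((-1)·(-28) + 4·18 + (-3)·1; 4·(-28) + 2·18 + 2·1; (-3)·(-28) + 1·18 + 4·1) = (97, -74, 106)
w3 = Jw2 = (-711, 452, 59)
Jw3 = (2342, -1822, 2821)
w3·Jw3 = (-711)·2342 + 452·(-1822) + 59·2821 = -2322267; w3·w3 = (-711)·(-711) + 452·452 + 59·59 = 713306
λ ≈ -2322267/713306 = -3.256

λ ≈ -3.256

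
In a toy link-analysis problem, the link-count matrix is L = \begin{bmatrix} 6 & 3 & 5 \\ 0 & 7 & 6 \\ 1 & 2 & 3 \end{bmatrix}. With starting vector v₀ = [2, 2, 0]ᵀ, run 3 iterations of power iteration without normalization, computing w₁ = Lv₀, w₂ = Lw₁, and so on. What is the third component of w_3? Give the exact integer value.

w1 = Lv₀ = (6·2 + 3·2 + 5·0; 0·2 + 7·2 + 6·0; 1·2 + 2·2 + 3·0) = (18, 14, 6)
w2 = Lw1 = (6·18 + 3·14 + 5·6; 0·18 + 7·14 + 6·6; 1·18 + 2·14 + 3·6) = (180, 134, 64)
w3 = Lw2 = (1802, 1322, 640)
The requested component of w3 is 640.

640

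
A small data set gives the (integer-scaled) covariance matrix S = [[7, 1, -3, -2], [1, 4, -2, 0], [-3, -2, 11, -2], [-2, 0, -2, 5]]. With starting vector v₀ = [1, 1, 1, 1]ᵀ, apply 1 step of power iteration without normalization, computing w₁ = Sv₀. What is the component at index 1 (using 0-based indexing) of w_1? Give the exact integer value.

w1 = Sv₀ = (7·1 + 1·1 + (-3)·1 + (-2)·1; 1·1 + 4·1 + (-2)·1 + 0·1; (-3)·1 + (-2)·1 + 11·1 + (-2)·1; (-2)·1 + 0·1 + (-2)·1 + 5·1) = (3, 3, 4, 1)
The requested component of w1 is 3.

3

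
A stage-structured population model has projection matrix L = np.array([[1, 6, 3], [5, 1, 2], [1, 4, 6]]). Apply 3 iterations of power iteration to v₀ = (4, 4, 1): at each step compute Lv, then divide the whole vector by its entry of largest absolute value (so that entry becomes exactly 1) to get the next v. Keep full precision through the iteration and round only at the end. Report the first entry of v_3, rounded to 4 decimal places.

0.8617

Lv0 = (31.00000, 26.00000, 26.00000); divide by 31.00000 → v1 = (1.00000, 0.83871, 0.83871)
Lv1 = (8.54839, 7.51613, 9.38710); divide by 9.38710 → v2 = (0.91065, 0.80069, 1.00000)
Lv2 = (8.71478, 7.35395, 10.11340); divide by 10.11340 → v3 = (0.86171, 0.72715, 1.00000)
Requested entry of v3: 2536/2943 = 0.8617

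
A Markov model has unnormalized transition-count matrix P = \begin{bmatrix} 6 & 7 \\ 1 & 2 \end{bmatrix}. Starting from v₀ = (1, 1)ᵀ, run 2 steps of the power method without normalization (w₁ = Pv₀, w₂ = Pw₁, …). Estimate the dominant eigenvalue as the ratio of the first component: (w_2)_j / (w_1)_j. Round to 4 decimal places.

w1 = Pv₀ = (13, 3)
w2 = Pw1 = (99, 19)
Ratio at component: 99 / 13 = 7.6154

7.6154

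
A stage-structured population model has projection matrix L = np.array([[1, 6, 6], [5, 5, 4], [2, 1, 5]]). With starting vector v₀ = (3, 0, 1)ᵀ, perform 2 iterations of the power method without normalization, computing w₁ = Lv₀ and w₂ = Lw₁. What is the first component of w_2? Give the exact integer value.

189

w1 = Lv₀ = (9, 19, 11)
w2 = Lw1 = (189, 184, 92)
The requested component of w2 is 189.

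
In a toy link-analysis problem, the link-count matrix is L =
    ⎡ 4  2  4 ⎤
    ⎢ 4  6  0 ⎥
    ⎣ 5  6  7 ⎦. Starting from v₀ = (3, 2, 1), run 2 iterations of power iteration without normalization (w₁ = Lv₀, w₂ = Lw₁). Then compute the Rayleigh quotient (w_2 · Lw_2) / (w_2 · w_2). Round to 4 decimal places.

λ ≈ 12.3623

w1 = Lv₀ = (4·3 + 2·2 + 4·1; 4·3 + 6·2 + 0·1; 5·3 + 6·2 + 7·1) = (20, 24, 34)
w2 = Lw1 = (4·20 + 2·24 + 4·34; 4·20 + 6·24 + 0·34; 5·20 + 6·24 + 7·34) = (264, 224, 482)
Lw2 = (3432, 2400, 6038)
w2·Lw2 = 264·3432 + 224·2400 + 482·6038 = 4353964; w2·w2 = 264·264 + 224·224 + 482·482 = 352196
λ ≈ 4353964/352196 = 12.3623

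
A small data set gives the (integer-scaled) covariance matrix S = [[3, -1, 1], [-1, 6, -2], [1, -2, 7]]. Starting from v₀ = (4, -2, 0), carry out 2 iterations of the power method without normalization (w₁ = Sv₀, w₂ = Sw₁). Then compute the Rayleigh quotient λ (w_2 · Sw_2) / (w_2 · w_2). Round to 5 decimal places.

w1 = Sv₀ = (3·4 + (-1)·(-2) + 1·0; (-1)·4 + 6·(-2) + (-2)·0; 1·4 + (-2)·(-2) + 7·0) = (14, -16, 8)
w2 = Sw1 = (3·14 + (-1)·(-16) + 1·8; (-1)·14 + 6·(-16) + (-2)·8; 1·14 + (-2)·(-16) + 7·8) = (66, -126, 102)
Sw2 = (426, -1026, 1032)
w2·Sw2 = 66·426 + (-126)·(-1026) + 102·1032 = 262656; w2·w2 = 66·66 + (-126)·(-126) + 102·102 = 30636
λ ≈ 262656/30636 = 8.57344

8.57344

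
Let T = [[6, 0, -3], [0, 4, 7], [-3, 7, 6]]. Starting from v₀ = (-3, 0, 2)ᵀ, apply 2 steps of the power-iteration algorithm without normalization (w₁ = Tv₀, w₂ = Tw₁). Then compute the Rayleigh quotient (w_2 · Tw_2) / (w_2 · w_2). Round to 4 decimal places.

w1 = Tv₀ = (6·(-3) + 0·0 + (-3)·2; 0·(-3) + 4·0 + 7·2; (-3)·(-3) + 7·0 + 6·2) = (-24, 14, 21)
w2 = Tw1 = (6·(-24) + 0·14 + (-3)·21; 0·(-24) + 4·14 + 7·21; (-3)·(-24) + 7·14 + 6·21) = (-207, 203, 296)
Tw2 = (-2130, 2884, 3818)
w2·Tw2 = (-207)·(-2130) + 203·2884 + 296·3818 = 2156490; w2·w2 = (-207)·(-207) + 203·203 + 296·296 = 171674
λ ≈ 2156490/171674 = 12.5615

12.5615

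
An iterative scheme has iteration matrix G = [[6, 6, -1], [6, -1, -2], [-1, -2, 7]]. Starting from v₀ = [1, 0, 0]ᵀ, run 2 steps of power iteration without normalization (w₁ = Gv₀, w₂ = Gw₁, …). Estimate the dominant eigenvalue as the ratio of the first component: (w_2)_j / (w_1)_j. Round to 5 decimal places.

w1 = Gv₀ = (6, 6, -1)
w2 = Gw1 = (73, 32, -25)
Ratio at component: 73 / 6 = 12.16667

12.16667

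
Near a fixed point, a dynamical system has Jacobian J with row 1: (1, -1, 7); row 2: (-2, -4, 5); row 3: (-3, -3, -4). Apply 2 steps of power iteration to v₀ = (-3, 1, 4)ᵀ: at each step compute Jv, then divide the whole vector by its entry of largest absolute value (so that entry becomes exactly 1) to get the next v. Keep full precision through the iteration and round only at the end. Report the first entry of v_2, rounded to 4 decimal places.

0.3656

Jv0 = (24.00000, 22.00000, -10.00000); divide by 24.00000 → v1 = (1.00000, 0.91667, -0.41667)
Jv1 = (-2.83333, -7.75000, -4.08333); divide by -7.75000 → v2 = (0.36559, 1.00000, 0.52688)
Requested entry of v2: -68/-186 = 0.3656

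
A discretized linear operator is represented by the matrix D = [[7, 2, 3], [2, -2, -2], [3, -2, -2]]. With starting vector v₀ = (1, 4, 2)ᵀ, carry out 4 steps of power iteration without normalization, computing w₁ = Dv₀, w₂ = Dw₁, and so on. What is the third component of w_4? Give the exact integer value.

w1 = Dv₀ = (21, -10, -9)
w2 = Dw1 = (100, 80, 101)
w3 = Dw2 = (1163, -162, -62)
w4 = Dw3 = (7631, 2774, 3937)
The requested component of w4 is 3937.

3937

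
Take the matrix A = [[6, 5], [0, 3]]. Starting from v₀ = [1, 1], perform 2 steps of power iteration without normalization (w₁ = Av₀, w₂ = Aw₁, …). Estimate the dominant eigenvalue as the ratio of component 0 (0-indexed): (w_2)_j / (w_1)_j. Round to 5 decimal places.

7.36364

w1 = Av₀ = (6·1 + 5·1; 0·1 + 3·1) = (11, 3)
w2 = Aw1 = (6·11 + 5·3; 0·11 + 3·3) = (81, 9)
Ratio at component: 81 / 11 = 7.36364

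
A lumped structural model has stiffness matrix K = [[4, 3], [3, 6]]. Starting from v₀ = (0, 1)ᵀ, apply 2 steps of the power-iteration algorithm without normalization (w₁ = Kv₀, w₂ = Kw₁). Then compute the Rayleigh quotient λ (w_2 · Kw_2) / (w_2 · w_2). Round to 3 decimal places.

λ ≈ 8.154

w1 = Kv₀ = (3, 6)
w2 = Kw1 = (30, 45)
Kw2 = (255, 360)
w2·Kw2 = 30·255 + 45·360 = 23850; w2·w2 = 30·30 + 45·45 = 2925
λ ≈ 23850/2925 = 8.154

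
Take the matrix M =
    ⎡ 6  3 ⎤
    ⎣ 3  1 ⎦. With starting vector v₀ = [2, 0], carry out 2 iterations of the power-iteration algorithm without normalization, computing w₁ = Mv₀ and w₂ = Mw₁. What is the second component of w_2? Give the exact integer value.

w1 = Mv₀ = (12, 6)
w2 = Mw1 = (90, 42)
The requested component of w2 is 42.

42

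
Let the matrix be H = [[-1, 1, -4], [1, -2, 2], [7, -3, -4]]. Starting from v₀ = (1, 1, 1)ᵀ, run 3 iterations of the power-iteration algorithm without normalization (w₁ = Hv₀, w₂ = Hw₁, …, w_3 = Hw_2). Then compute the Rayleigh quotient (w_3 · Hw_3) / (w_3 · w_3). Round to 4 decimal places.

λ ≈ -1.8285

w1 = Hv₀ = (-4, 1, 0)
w2 = Hw1 = (5, -6, -31)
w3 = Hw2 = (113, -45, 177)
Hw3 = (-866, 557, 218)
w3·Hw3 = 113·(-866) + (-45)·557 + 177·218 = -84337; w3·w3 = 113·113 + (-45)·(-45) + 177·177 = 46123
λ ≈ -84337/46123 = -1.8285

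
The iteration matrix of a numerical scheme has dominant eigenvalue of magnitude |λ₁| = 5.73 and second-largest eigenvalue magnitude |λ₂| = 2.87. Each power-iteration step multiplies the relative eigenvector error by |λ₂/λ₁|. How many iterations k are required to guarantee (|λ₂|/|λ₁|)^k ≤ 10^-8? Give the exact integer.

27

|λ₂/λ₁| = 2.87/5.73 = 0.50087
Need k ≥ ln(10^-8) / ln(0.50087) = -18.4207 / -0.6914 ≈ 26.642
Smallest integer k satisfying the bound: 27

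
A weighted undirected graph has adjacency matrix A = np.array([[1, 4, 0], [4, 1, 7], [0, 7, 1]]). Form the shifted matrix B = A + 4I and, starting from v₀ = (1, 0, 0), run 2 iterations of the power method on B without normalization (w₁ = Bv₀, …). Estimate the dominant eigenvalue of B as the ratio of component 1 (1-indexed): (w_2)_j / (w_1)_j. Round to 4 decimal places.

B = A + 4I has rows (5, 4, 0); (4, 5, 7); (0, 7, 5)
w1 = Bv₀ = (5·1 + 4·0 + 0·0; 4·1 + 5·0 + 7·0; 0·1 + 7·0 + 5·0) = (5, 4, 0)
w2 = Bw1 = (5·5 + 4·4 + 0·0; 4·5 + 5·4 + 7·0; 0·5 + 7·4 + 5·0) = (41, 40, 28)
Ratio: 41/5 = 8.2000

8.2000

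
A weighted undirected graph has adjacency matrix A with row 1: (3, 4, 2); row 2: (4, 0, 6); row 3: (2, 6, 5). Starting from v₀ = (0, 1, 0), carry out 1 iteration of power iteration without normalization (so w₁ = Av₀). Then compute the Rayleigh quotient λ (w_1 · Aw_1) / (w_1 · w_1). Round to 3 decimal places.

w1 = Av₀ = (3·0 + 4·1 + 2·0; 4·0 + 0·1 + 6·0; 2·0 + 6·1 + 5·0) = (4, 0, 6)
Aw1 = (24, 52, 38)
w1·Aw1 = 4·24 + 0·52 + 6·38 = 324; w1·w1 = 4·4 + 0·0 + 6·6 = 52
λ ≈ 324/52 = 6.231

λ ≈ 6.231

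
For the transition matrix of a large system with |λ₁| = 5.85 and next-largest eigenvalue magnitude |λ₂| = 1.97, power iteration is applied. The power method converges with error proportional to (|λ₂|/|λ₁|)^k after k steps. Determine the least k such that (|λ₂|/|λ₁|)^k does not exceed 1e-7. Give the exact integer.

15

|λ₂/λ₁| = 1.97/5.85 = 0.33675
Need k ≥ ln(1e-7) / ln(0.33675) = -16.1181 / -1.0884 ≈ 14.809
Smallest integer k satisfying the bound: 15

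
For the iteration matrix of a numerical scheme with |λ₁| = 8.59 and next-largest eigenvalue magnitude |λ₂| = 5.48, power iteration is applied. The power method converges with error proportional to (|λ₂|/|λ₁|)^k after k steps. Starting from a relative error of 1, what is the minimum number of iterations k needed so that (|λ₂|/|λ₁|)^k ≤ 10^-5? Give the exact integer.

|λ₂/λ₁| = 5.48/8.59 = 0.63795
Need k ≥ ln(10^-5) / ln(0.63795) = -11.5129 / -0.4495 ≈ 25.613
Smallest integer k satisfying the bound: 26

26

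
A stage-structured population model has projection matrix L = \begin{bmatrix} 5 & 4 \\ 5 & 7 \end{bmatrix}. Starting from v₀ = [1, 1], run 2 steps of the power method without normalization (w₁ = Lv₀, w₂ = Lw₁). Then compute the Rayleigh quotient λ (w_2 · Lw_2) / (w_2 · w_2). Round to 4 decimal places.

λ ≈ 10.5854

w1 = Lv₀ = (9, 12)
w2 = Lw1 = (93, 129)
Lw2 = (981, 1368)
w2·Lw2 = 93·981 + 129·1368 = 267705; w2·w2 = 93·93 + 129·129 = 25290
λ ≈ 267705/25290 = 10.5854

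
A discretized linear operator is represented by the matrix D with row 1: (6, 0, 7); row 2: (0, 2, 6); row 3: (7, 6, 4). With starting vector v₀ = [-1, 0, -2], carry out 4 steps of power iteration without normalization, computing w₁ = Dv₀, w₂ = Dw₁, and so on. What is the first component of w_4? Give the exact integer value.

-42953

w1 = Dv₀ = (-20, -12, -15)
w2 = Dw1 = (-225, -114, -272)
w3 = Dw2 = (-3254, -1860, -3347)
w4 = Dw3 = (-42953, -23802, -47326)
The requested component of w4 is -42953.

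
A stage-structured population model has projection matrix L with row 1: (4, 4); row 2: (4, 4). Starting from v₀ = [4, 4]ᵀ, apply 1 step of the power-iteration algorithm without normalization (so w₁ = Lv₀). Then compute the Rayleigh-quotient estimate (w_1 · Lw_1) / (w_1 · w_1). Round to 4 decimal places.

λ ≈ 8.0000

w1 = Lv₀ = (4·4 + 4·4; 4·4 + 4·4) = (32, 32)
Lw1 = (256, 256)
w1·Lw1 = 32·256 + 32·256 = 16384; w1·w1 = 32·32 + 32·32 = 2048
λ ≈ 16384/2048 = 8.0000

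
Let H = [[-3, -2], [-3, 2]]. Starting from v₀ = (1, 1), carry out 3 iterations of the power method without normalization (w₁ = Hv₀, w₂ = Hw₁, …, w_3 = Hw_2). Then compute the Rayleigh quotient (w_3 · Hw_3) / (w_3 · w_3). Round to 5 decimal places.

-3.99176

w1 = Hv₀ = ((-3)·1 + (-2)·1; (-3)·1 + 2·1) = (-5, -1)
w2 = Hw1 = ((-3)·(-5) + (-2)·(-1); (-3)·(-5) + 2·(-1)) = (17, 13)
w3 = Hw2 = (-77, -25)
Hw3 = (281, 181)
w3·Hw3 = (-77)·281 + (-25)·181 = -26162; w3·w3 = (-77)·(-77) + (-25)·(-25) = 6554
λ ≈ -26162/6554 = -3.99176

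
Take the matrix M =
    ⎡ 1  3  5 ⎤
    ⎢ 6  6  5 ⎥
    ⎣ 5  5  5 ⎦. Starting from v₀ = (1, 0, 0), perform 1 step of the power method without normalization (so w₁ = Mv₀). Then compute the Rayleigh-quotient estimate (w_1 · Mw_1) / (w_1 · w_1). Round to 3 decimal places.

w1 = Mv₀ = (1, 6, 5)
Mw1 = (44, 67, 60)
w1·Mw1 = 1·44 + 6·67 + 5·60 = 746; w1·w1 = 1·1 + 6·6 + 5·5 = 62
λ ≈ 746/62 = 12.032

12.032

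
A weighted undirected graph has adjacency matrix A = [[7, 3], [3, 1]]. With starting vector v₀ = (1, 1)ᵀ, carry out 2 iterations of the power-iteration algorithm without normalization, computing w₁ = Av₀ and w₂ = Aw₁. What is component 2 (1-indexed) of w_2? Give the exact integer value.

34

w1 = Av₀ = (10, 4)
w2 = Aw1 = (82, 34)
The requested component of w2 is 34.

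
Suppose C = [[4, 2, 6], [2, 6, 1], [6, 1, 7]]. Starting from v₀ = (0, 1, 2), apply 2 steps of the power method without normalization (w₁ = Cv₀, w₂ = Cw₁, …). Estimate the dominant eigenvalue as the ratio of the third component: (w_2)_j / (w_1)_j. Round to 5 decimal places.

w1 = Cv₀ = (4·0 + 2·1 + 6·2; 2·0 + 6·1 + 1·2; 6·0 + 1·1 + 7·2) = (14, 8, 15)
w2 = Cw1 = (4·14 + 2·8 + 6·15; 2·14 + 6·8 + 1·15; 6·14 + 1·8 + 7·15) = (162, 91, 197)
Ratio at component: 197 / 15 = 13.13333

λ ≈ 13.13333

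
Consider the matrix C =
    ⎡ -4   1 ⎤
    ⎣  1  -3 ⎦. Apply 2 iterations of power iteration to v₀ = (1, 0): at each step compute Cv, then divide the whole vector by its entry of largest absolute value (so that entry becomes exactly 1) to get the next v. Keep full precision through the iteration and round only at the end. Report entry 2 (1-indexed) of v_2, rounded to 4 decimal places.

-0.4118

Cv0 = (-4.00000, 1.00000); divide by -4.00000 → v1 = (1.00000, -0.25000)
Cv1 = (-4.25000, 1.75000); divide by -4.25000 → v2 = (1.00000, -0.41176)
Requested entry of v2: -7/17 = -0.4118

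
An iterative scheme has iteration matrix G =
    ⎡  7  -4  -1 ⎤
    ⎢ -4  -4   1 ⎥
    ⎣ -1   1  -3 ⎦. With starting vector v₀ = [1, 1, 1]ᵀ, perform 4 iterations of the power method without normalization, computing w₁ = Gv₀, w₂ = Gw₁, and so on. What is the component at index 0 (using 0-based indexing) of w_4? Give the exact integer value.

w1 = Gv₀ = (7·1 + (-4)·1 + (-1)·1; (-4)·1 + (-4)·1 + 1·1; (-1)·1 + 1·1 + (-3)·1) = (2, -7, -3)
w2 = Gw1 = (7·2 + (-4)·(-7) + (-1)·(-3); (-4)·2 + (-4)·(-7) + 1·(-3); (-1)·2 + 1·(-7) + (-3)·(-3)) = (45, 17, 0)
w3 = Gw2 = (247, -248, -28)
w4 = Gw3 = (2749, -24, -411)
The requested component of w4 is 2749.

2749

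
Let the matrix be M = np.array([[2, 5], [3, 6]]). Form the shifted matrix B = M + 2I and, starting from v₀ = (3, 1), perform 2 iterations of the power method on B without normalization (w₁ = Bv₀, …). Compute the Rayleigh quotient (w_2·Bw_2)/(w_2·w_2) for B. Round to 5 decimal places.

B = M + 2I has rows (4, 5); (3, 8)
w1 = Bv₀ = (17, 17)
w2 = Bw1 = (153, 187)
Bw2 = (1547, 1955)
w2·Bw2 = 602276; w2·w2 = 58378; μ ≈ 602276/58378 = 10.31683

μ ≈ 10.31683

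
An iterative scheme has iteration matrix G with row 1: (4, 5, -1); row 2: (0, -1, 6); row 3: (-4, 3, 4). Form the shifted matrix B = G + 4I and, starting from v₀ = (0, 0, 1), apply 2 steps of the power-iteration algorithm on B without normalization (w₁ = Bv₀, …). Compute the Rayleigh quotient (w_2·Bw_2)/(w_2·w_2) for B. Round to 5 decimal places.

B = G + 4I has rows (8, 5, -1); (0, 3, 6); (-4, 3, 8)
w1 = Bv₀ = (-1, 6, 8)
w2 = Bw1 = (14, 66, 86)
Bw2 = (356, 714, 830)
w2·Bw2 = 123488; w2·w2 = 11948; μ ≈ 123488/11948 = 10.33545

10.33545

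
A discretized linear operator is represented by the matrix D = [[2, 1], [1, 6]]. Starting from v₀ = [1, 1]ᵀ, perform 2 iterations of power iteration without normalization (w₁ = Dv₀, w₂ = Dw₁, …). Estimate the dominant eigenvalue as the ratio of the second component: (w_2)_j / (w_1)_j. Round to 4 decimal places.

6.4286

w1 = Dv₀ = (3, 7)
w2 = Dw1 = (13, 45)
Ratio at component: 45 / 7 = 6.4286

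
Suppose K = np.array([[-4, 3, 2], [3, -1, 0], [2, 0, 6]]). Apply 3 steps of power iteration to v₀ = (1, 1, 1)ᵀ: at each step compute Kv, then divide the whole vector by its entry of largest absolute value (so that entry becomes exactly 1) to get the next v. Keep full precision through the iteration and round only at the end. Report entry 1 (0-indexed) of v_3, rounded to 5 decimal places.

0.15774

Kv0 = (1.000000, 2.000000, 8.000000); divide by 8.000000 → v1 = (0.125000, 0.250000, 1.000000)
Kv1 = (2.250000, 0.125000, 6.250000); divide by 6.250000 → v2 = (0.360000, 0.020000, 1.000000)
Kv2 = (0.620000, 1.060000, 6.720000); divide by 6.720000 → v3 = (0.092262, 0.157738, 1.000000)
Requested entry of v3: 53/336 = 0.15774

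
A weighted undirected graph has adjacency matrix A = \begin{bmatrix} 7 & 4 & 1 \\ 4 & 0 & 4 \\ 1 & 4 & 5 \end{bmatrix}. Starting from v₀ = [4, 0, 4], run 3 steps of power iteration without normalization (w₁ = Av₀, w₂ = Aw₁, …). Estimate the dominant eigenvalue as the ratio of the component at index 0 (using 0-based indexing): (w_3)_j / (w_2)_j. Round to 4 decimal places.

λ ≈ 10.1277

w1 = Av₀ = (32, 32, 24)
w2 = Aw1 = (376, 224, 280)
w3 = Aw2 = (3808, 2624, 2672)
Ratio at component: 3808 / 376 = 10.1277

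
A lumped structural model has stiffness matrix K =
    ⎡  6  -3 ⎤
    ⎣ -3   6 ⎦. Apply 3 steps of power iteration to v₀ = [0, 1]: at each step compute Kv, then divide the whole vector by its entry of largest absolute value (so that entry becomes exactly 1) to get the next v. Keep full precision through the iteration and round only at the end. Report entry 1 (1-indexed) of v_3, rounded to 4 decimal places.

Kv0 = (-3.00000, 6.00000); divide by 6.00000 → v1 = (-0.50000, 1.00000)
Kv1 = (-6.00000, 7.50000); divide by 7.50000 → v2 = (-0.80000, 1.00000)
Kv2 = (-7.80000, 8.40000); divide by 8.40000 → v3 = (-0.92857, 1.00000)
Requested entry of v3: -351/378 = -0.9286

-0.9286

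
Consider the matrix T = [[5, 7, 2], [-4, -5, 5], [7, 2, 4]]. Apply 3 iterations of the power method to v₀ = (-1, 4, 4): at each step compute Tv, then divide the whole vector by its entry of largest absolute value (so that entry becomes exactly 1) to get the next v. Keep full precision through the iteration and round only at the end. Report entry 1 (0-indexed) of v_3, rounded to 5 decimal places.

0.34668

Tv0 = (31.000000, 4.000000, 17.000000); divide by 31.000000 → v1 = (1.000000, 0.129032, 0.548387)
Tv1 = (7.000000, -1.903226, 9.451613); divide by 9.451613 → v2 = (0.740614, -0.201365, 1.000000)
Tv2 = (4.293515, 3.044369, 8.781570); divide by 8.781570 → v3 = (0.488923, 0.346677, 1.000000)
Requested entry of v3: 892/2573 = 0.34668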